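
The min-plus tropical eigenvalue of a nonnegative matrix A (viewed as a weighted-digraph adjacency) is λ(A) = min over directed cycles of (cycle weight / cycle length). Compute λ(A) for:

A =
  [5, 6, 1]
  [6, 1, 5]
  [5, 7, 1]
λ(A) = 1

Enumerate directed cycles and compute their means (weight / length). Sample:
  cycle 0 → 0: weight = 5, length = 1, mean = 5/1 ≈ 5.000
  cycle 1 → 1: weight = 1, length = 1, mean = 1/1 ≈ 1.000
  cycle 2 → 2: weight = 1, length = 1, mean = 1/1 ≈ 1.000
  cycle 0 → 1 → 0: weight = 12, length = 2, mean = 12/2 ≈ 6.000
  cycle 0 → 2 → 0: weight = 6, length = 2, mean = 6/2 ≈ 3.000
  cycle 1 → 0 → 1: weight = 12, length = 2, mean = 12/2 ≈ 6.000
Minimum mean = 1.000, attained e.g. along the cycle 1 → 1 with weight 1 and length 1. So λ(A) = 1/1 = 1.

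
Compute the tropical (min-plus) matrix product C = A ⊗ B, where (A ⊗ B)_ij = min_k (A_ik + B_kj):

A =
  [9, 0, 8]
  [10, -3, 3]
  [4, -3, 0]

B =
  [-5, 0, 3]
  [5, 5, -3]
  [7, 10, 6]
A ⊗ B =
  [4, 5, -3]
  [2, 2, -6]
  [-1, 2, -6]

Apply the min-plus product entry-by-entry:
  C[0][0] = min over k of (A[0][0] + B[0][0] = 9 + -5 = 4, A[0][1] + B[1][0] = 0 + 5 = 5, A[0][2] + B[2][0] = 8 + 7 = 15) = 4 (attained at k = 0)
  C[0][1] = min over k of (A[0][0] + B[0][1] = 9 + 0 = 9, A[0][1] + B[1][1] = 0 + 5 = 5, A[0][2] + B[2][1] = 8 + 10 = 18) = 5 (attained at k = 1)
  C[0][2] = min over k of (A[0][0] + B[0][2] = 9 + 3 = 12, A[0][1] + B[1][2] = 0 + -3 = -3, A[0][2] + B[2][2] = 8 + 6 = 14) = -3 (attained at k = 1)
  C[1][0] = min over k of (A[1][0] + B[0][0] = 10 + -5 = 5, A[1][1] + B[1][0] = -3 + 5 = 2, A[1][2] + B[2][0] = 3 + 7 = 10) = 2 (attained at k = 1)
  C[1][1] = min over k of (A[1][0] + B[0][1] = 10 + 0 = 10, A[1][1] + B[1][1] = -3 + 5 = 2, A[1][2] + B[2][1] = 3 + 10 = 13) = 2 (attained at k = 1)
  C[1][2] = min over k of (A[1][0] + B[0][2] = 10 + 3 = 13, A[1][1] + B[1][2] = -3 + -3 = -6, A[1][2] + B[2][2] = 3 + 6 = 9) = -6 (attained at k = 1)
  C[2][0] = min over k of (A[2][0] + B[0][0] = 4 + -5 = -1, A[2][1] + B[1][0] = -3 + 5 = 2, A[2][2] + B[2][0] = 0 + 7 = 7) = -1 (attained at k = 0)
  C[2][1] = min over k of (A[2][0] + B[0][1] = 4 + 0 = 4, A[2][1] + B[1][1] = -3 + 5 = 2, A[2][2] + B[2][1] = 0 + 10 = 10) = 2 (attained at k = 1)
  C[2][2] = min over k of (A[2][0] + B[0][2] = 4 + 3 = 7, A[2][1] + B[1][2] = -3 + -3 = -6, A[2][2] + B[2][2] = 0 + 6 = 6) = -6 (attained at k = 1)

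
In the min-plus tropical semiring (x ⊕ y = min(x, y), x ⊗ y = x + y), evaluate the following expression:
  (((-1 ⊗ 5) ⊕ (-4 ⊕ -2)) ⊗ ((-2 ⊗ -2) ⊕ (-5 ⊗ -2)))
(((-1 ⊗ 5) ⊕ (-4 ⊕ -2)) ⊗ ((-2 ⊗ -2) ⊕ (-5 ⊗ -2))) = -11

Expand innermost to outermost. Recall ⊕ takes the minimum of its arguments and ⊗ takes their sum. Working out the expression (((-1 ⊗ 5) ⊕ (-4 ⊕ -2)) ⊗ ((-2 ⊗ -2) ⊕ (-5 ⊗ -2))) gives -11.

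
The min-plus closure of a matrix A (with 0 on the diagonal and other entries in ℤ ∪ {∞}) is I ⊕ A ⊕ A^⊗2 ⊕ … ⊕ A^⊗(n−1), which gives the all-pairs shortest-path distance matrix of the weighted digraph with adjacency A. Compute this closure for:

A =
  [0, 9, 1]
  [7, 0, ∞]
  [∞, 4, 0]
Closure =
  [0, 5, 1]
  [7, 0, 8]
  [11, 4, 0]

This is the Floyd-Warshall all-pairs shortest-path computation. For each intermediate vertex k = 0, 1, …, 2, update dist[i][j] ← min(dist[i][j], dist[i][k] + dist[k][j]). The final matrix gives, for each (i, j), the minimum total weight of any directed path from i to j (possibly empty when i = j).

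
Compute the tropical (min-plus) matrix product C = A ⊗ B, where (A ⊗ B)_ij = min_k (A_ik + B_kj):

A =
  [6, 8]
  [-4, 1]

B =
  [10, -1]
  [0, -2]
A ⊗ B =
  [8, 5]
  [1, -5]

Apply the min-plus product entry-by-entry:
  C[0][0] = min over k of (A[0][0] + B[0][0] = 6 + 10 = 16, A[0][1] + B[1][0] = 8 + 0 = 8) = 8 (attained at k = 1)
  C[0][1] = min over k of (A[0][0] + B[0][1] = 6 + -1 = 5, A[0][1] + B[1][1] = 8 + -2 = 6) = 5 (attained at k = 0)
  C[1][0] = min over k of (A[1][0] + B[0][0] = -4 + 10 = 6, A[1][1] + B[1][0] = 1 + 0 = 1) = 1 (attained at k = 1)
  C[1][1] = min over k of (A[1][0] + B[0][1] = -4 + -1 = -5, A[1][1] + B[1][1] = 1 + -2 = -1) = -5 (attained at k = 0)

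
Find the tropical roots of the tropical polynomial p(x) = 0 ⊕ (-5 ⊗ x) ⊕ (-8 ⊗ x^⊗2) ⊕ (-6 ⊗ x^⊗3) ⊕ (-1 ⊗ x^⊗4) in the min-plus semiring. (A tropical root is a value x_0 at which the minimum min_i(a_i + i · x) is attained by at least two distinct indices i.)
Roots: {-5, -2, 3, 5}

Each tropical root is a break point of the lower envelope of the lines y = a_i + i · x (there are 5 lines, with slopes 0, 1, ..., 4). Only the lines that attain the minimum somewhere contribute to roots; other lines are dominated. Here the surviving (envelope) indices are i = 4, i = 3, i = 2, i = 1, i = 0.
Intersections between consecutive envelope lines give the roots: for adjacent envelope indices i < j the intersection is x = (a_i − a_j) / (j − i). Reading off the sorted break points: {-5, -2, 3, 5}.
Verification: at each break x_0, at least two indices attain the minimum of min_i(a_i + i · x_0).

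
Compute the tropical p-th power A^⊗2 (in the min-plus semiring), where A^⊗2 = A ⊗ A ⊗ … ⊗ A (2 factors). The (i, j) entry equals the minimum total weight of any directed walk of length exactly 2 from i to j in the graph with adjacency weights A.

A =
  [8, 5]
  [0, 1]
A^⊗2 =
  [5, 6]
  [1, 2]

Each entry (A^⊗2)_ij equals the minimum over all length-2 walks i = v_0 → v_1 → … → v_2 = j of Σ_t A[v_t][v_{t+1}]. For example, for (i, j) = (0, 1) we minimise over 2 possible intermediate vertex sequences; the minimum is 6, attained along the walk 0 → 1 → 1.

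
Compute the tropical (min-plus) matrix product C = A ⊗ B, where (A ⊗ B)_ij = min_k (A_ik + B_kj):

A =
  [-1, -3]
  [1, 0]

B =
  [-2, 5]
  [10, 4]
A ⊗ B =
  [-3, 1]
  [-1, 4]

Apply the min-plus product entry-by-entry:
  C[0][0] = min over k of (A[0][0] + B[0][0] = -1 + -2 = -3, A[0][1] + B[1][0] = -3 + 10 = 7) = -3 (attained at k = 0)
  C[0][1] = min over k of (A[0][0] + B[0][1] = -1 + 5 = 4, A[0][1] + B[1][1] = -3 + 4 = 1) = 1 (attained at k = 1)
  C[1][0] = min over k of (A[1][0] + B[0][0] = 1 + -2 = -1, A[1][1] + B[1][0] = 0 + 10 = 10) = -1 (attained at k = 0)
  C[1][1] = min over k of (A[1][0] + B[0][1] = 1 + 5 = 6, A[1][1] + B[1][1] = 0 + 4 = 4) = 4 (attained at k = 1)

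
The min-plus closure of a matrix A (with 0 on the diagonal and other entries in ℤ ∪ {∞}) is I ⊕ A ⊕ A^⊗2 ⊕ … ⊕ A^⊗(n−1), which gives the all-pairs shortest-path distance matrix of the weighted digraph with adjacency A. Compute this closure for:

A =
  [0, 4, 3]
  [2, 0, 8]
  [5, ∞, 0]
Closure =
  [0, 4, 3]
  [2, 0, 5]
  [5, 9, 0]

This is the Floyd-Warshall all-pairs shortest-path computation. For each intermediate vertex k = 0, 1, …, 2, update dist[i][j] ← min(dist[i][j], dist[i][k] + dist[k][j]). The final matrix gives, for each (i, j), the minimum total weight of any directed path from i to j (possibly empty when i = j).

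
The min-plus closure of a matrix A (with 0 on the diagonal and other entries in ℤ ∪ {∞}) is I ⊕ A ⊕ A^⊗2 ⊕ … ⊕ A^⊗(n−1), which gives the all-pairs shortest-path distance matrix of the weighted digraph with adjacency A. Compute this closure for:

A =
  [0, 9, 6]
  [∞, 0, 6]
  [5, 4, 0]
Closure =
  [0, 9, 6]
  [11, 0, 6]
  [5, 4, 0]

This is the Floyd-Warshall all-pairs shortest-path computation. For each intermediate vertex k = 0, 1, …, 2, update dist[i][j] ← min(dist[i][j], dist[i][k] + dist[k][j]). The final matrix gives, for each (i, j), the minimum total weight of any directed path from i to j (possibly empty when i = j).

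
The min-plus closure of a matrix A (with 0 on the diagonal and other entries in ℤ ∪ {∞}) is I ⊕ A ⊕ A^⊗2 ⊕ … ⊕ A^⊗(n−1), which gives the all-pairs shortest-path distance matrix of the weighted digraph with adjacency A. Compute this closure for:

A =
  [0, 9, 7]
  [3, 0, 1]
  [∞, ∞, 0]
Closure =
  [0, 9, 7]
  [3, 0, 1]
  [∞, ∞, 0]

This is the Floyd-Warshall all-pairs shortest-path computation. For each intermediate vertex k = 0, 1, …, 2, update dist[i][j] ← min(dist[i][j], dist[i][k] + dist[k][j]). The final matrix gives, for each (i, j), the minimum total weight of any directed path from i to j (possibly empty when i = j).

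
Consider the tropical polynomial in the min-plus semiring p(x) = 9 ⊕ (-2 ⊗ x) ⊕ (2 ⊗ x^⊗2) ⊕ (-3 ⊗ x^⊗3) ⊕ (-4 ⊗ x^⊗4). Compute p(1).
p(1) = -1

A tropical monomial a ⊗ x^⊗i evaluates to a + i · x. Evaluating each term at x = 1:
  Term 0 contributes 9 + 0 · 1 = 9
  Term 1 contributes -2 + 1 · 1 = -1
  Term 2 contributes 2 + 2 · 1 = 4
  Term 3 contributes -3 + 3 · 1 = 0
  Term 4 contributes -4 + 4 · 1 = 0
p(1) = ⊕ of these = min[9, -1, 4, 0, 0] = -1.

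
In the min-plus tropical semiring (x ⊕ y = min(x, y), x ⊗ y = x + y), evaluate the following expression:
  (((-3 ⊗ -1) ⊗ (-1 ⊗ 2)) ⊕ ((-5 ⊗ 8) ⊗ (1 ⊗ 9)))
(((-3 ⊗ -1) ⊗ (-1 ⊗ 2)) ⊕ ((-5 ⊗ 8) ⊗ (1 ⊗ 9))) = -3

Expand innermost to outermost. Recall ⊕ takes the minimum of its arguments and ⊗ takes their sum. Working out the expression (((-3 ⊗ -1) ⊗ (-1 ⊗ 2)) ⊕ ((-5 ⊗ 8) ⊗ (1 ⊗ 9))) gives -3.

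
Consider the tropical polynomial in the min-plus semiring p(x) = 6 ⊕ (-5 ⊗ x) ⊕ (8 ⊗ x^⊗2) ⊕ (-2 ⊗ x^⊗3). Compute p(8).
p(8) = 3

A tropical monomial a ⊗ x^⊗i evaluates to a + i · x. Evaluating each term at x = 8:
  Term 0 contributes 6 + 0 · 8 = 6
  Term 1 contributes -5 + 1 · 8 = 3
  Term 2 contributes 8 + 2 · 8 = 24
  Term 3 contributes -2 + 3 · 8 = 22
p(8) = ⊕ of these = min[6, 3, 24, 22] = 3.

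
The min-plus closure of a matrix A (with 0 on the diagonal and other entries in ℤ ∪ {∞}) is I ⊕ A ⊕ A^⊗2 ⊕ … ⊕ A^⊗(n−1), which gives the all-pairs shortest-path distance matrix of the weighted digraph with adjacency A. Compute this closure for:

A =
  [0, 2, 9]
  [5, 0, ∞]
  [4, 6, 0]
Closure =
  [0, 2, 9]
  [5, 0, 14]
  [4, 6, 0]

This is the Floyd-Warshall all-pairs shortest-path computation. For each intermediate vertex k = 0, 1, …, 2, update dist[i][j] ← min(dist[i][j], dist[i][k] + dist[k][j]). The final matrix gives, for each (i, j), the minimum total weight of any directed path from i to j (possibly empty when i = j).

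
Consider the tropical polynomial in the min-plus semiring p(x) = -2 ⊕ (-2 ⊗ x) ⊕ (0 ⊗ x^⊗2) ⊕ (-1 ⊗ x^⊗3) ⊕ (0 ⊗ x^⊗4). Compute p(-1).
p(-1) = -4

A tropical monomial a ⊗ x^⊗i evaluates to a + i · x. Evaluating each term at x = -1:
  Term 0 contributes -2 + 0 · -1 = -2
  Term 1 contributes -2 + 1 · -1 = -3
  Term 2 contributes 0 + 2 · -1 = -2
  Term 3 contributes -1 + 3 · -1 = -4
  Term 4 contributes 0 + 4 · -1 = -4
p(-1) = ⊕ of these = min[-2, -3, -2, -4, -4] = -4.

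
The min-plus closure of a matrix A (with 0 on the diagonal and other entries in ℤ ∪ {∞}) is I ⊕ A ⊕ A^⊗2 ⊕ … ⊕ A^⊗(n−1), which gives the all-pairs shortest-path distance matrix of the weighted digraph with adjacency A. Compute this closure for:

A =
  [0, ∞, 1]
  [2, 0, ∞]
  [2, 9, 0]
Closure =
  [0, 10, 1]
  [2, 0, 3]
  [2, 9, 0]

This is the Floyd-Warshall all-pairs shortest-path computation. For each intermediate vertex k = 0, 1, …, 2, update dist[i][j] ← min(dist[i][j], dist[i][k] + dist[k][j]). The final matrix gives, for each (i, j), the minimum total weight of any directed path from i to j (possibly empty when i = j).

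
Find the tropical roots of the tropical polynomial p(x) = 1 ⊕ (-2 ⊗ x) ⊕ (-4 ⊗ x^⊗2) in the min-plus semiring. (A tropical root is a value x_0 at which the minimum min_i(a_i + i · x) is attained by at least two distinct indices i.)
Roots: {2, 3}

Each tropical root is a break point of the lower envelope of the lines y = a_i + i · x (there are 3 lines, with slopes 0, 1, ..., 2). Only the lines that attain the minimum somewhere contribute to roots; other lines are dominated. Here the surviving (envelope) indices are i = 2, i = 1, i = 0.
Intersections between consecutive envelope lines give the roots: for adjacent envelope indices i < j the intersection is x = (a_i − a_j) / (j − i). Reading off the sorted break points: {2, 3}.
Verification: at each break x_0, at least two indices attain the minimum of min_i(a_i + i · x_0).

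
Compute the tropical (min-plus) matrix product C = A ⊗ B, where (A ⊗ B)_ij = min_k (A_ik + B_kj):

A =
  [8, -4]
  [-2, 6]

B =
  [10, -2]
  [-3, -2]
A ⊗ B =
  [-7, -6]
  [3, -4]

Apply the min-plus product entry-by-entry:
  C[0][0] = min over k of (A[0][0] + B[0][0] = 8 + 10 = 18, A[0][1] + B[1][0] = -4 + -3 = -7) = -7 (attained at k = 1)
  C[0][1] = min over k of (A[0][0] + B[0][1] = 8 + -2 = 6, A[0][1] + B[1][1] = -4 + -2 = -6) = -6 (attained at k = 1)
  C[1][0] = min over k of (A[1][0] + B[0][0] = -2 + 10 = 8, A[1][1] + B[1][0] = 6 + -3 = 3) = 3 (attained at k = 1)
  C[1][1] = min over k of (A[1][0] + B[0][1] = -2 + -2 = -4, A[1][1] + B[1][1] = 6 + -2 = 4) = -4 (attained at k = 0)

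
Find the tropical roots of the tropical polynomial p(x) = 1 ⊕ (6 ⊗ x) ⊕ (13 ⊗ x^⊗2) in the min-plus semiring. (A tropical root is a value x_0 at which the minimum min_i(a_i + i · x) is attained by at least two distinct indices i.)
Roots: {-7, -5}

Each tropical root is a break point of the lower envelope of the lines y = a_i + i · x (there are 3 lines, with slopes 0, 1, ..., 2). Only the lines that attain the minimum somewhere contribute to roots; other lines are dominated. Here the surviving (envelope) indices are i = 2, i = 1, i = 0.
Intersections between consecutive envelope lines give the roots: for adjacent envelope indices i < j the intersection is x = (a_i − a_j) / (j − i). Reading off the sorted break points: {-7, -5}.
Verification: at each break x_0, at least two indices attain the minimum of min_i(a_i + i · x_0).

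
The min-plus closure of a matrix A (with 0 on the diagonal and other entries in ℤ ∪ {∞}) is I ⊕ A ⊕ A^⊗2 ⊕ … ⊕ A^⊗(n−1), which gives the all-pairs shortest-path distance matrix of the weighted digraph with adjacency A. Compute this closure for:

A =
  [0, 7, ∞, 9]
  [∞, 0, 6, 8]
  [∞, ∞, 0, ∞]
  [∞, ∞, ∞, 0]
Closure =
  [0, 7, 13, 9]
  [∞, 0, 6, 8]
  [∞, ∞, 0, ∞]
  [∞, ∞, ∞, 0]

This is the Floyd-Warshall all-pairs shortest-path computation. For each intermediate vertex k = 0, 1, …, 3, update dist[i][j] ← min(dist[i][j], dist[i][k] + dist[k][j]). The final matrix gives, for each (i, j), the minimum total weight of any directed path from i to j (possibly empty when i = j).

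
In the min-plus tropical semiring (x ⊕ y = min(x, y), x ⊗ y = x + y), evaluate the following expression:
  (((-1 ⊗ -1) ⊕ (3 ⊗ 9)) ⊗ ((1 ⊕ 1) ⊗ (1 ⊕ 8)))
(((-1 ⊗ -1) ⊕ (3 ⊗ 9)) ⊗ ((1 ⊕ 1) ⊗ (1 ⊕ 8))) = 0

Expand innermost to outermost. Recall ⊕ takes the minimum of its arguments and ⊗ takes their sum. Working out the expression (((-1 ⊗ -1) ⊕ (3 ⊗ 9)) ⊗ ((1 ⊕ 1) ⊗ (1 ⊕ 8))) gives 0.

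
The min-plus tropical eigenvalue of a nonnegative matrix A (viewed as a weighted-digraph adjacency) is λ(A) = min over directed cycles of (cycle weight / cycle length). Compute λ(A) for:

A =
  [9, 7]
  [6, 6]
λ(A) = 6

Enumerate directed cycles and compute their means (weight / length). Sample:
  cycle 0 → 0: weight = 9, length = 1, mean = 9/1 ≈ 9.000
  cycle 1 → 1: weight = 6, length = 1, mean = 6/1 ≈ 6.000
  cycle 0 → 1 → 0: weight = 13, length = 2, mean = 13/2 ≈ 6.500
  cycle 1 → 0 → 1: weight = 13, length = 2, mean = 13/2 ≈ 6.500
Minimum mean = 6.000, attained e.g. along the cycle 1 → 1 with weight 6 and length 1. So λ(A) = 6/1 = 6.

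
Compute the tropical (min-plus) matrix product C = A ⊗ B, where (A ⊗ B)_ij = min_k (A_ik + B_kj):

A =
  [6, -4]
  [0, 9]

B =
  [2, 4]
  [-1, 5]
A ⊗ B =
  [-5, 1]
  [2, 4]

Apply the min-plus product entry-by-entry:
  C[0][0] = min over k of (A[0][0] + B[0][0] = 6 + 2 = 8, A[0][1] + B[1][0] = -4 + -1 = -5) = -5 (attained at k = 1)
  C[0][1] = min over k of (A[0][0] + B[0][1] = 6 + 4 = 10, A[0][1] + B[1][1] = -4 + 5 = 1) = 1 (attained at k = 1)
  C[1][0] = min over k of (A[1][0] + B[0][0] = 0 + 2 = 2, A[1][1] + B[1][0] = 9 + -1 = 8) = 2 (attained at k = 0)
  C[1][1] = min over k of (A[1][0] + B[0][1] = 0 + 4 = 4, A[1][1] + B[1][1] = 9 + 5 = 14) = 4 (attained at k = 0)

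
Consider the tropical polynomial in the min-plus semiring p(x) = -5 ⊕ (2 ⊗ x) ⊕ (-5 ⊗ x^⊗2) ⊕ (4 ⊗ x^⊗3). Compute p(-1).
p(-1) = -7

A tropical monomial a ⊗ x^⊗i evaluates to a + i · x. Evaluating each term at x = -1:
  Term 0 contributes -5 + 0 · -1 = -5
  Term 1 contributes 2 + 1 · -1 = 1
  Term 2 contributes -5 + 2 · -1 = -7
  Term 3 contributes 4 + 3 · -1 = 1
p(-1) = ⊕ of these = min[-5, 1, -7, 1] = -7.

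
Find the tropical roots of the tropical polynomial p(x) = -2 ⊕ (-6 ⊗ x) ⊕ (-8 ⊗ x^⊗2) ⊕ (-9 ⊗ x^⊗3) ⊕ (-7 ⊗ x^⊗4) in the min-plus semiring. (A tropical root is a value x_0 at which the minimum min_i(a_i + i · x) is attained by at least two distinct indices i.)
Roots: {-2, 1, 2, 4}

Each tropical root is a break point of the lower envelope of the lines y = a_i + i · x (there are 5 lines, with slopes 0, 1, ..., 4). Only the lines that attain the minimum somewhere contribute to roots; other lines are dominated. Here the surviving (envelope) indices are i = 4, i = 3, i = 2, i = 1, i = 0.
Intersections between consecutive envelope lines give the roots: for adjacent envelope indices i < j the intersection is x = (a_i − a_j) / (j − i). Reading off the sorted break points: {-2, 1, 2, 4}.
Verification: at each break x_0, at least two indices attain the minimum of min_i(a_i + i · x_0).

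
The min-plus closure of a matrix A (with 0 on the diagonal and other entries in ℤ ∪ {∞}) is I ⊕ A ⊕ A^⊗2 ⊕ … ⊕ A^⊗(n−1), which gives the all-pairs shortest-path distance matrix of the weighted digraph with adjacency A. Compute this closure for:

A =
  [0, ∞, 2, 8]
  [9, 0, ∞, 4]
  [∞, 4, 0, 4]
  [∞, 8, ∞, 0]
Closure =
  [0, 6, 2, 6]
  [9, 0, 11, 4]
  [13, 4, 0, 4]
  [17, 8, 19, 0]

This is the Floyd-Warshall all-pairs shortest-path computation. For each intermediate vertex k = 0, 1, …, 3, update dist[i][j] ← min(dist[i][j], dist[i][k] + dist[k][j]). The final matrix gives, for each (i, j), the minimum total weight of any directed path from i to j (possibly empty when i = j).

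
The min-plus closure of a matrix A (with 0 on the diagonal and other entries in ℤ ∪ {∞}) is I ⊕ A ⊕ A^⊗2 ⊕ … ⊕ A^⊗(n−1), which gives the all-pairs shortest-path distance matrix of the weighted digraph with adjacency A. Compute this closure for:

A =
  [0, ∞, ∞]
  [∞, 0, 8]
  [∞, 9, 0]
Closure =
  [0, ∞, ∞]
  [∞, 0, 8]
  [∞, 9, 0]

This is the Floyd-Warshall all-pairs shortest-path computation. For each intermediate vertex k = 0, 1, …, 2, update dist[i][j] ← min(dist[i][j], dist[i][k] + dist[k][j]). The final matrix gives, for each (i, j), the minimum total weight of any directed path from i to j (possibly empty when i = j).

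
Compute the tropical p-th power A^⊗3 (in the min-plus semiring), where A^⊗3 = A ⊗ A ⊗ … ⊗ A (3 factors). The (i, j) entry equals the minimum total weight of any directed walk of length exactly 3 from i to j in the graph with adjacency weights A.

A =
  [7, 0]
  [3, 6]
A^⊗3 =
  [9, 3]
  [6, 9]

Each entry (A^⊗3)_ij equals the minimum over all length-3 walks i = v_0 → v_1 → … → v_3 = j of Σ_t A[v_t][v_{t+1}]. For example, for (i, j) = (0, 1) we minimise over 4 possible intermediate vertex sequences; the minimum is 3, attained along the walk 0 → 1 → 0 → 1.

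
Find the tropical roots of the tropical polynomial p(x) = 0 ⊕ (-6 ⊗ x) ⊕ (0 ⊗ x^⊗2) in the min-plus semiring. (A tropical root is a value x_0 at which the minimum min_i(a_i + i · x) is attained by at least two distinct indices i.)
Roots: {-6, 6}

Each tropical root is a break point of the lower envelope of the lines y = a_i + i · x (there are 3 lines, with slopes 0, 1, ..., 2). Only the lines that attain the minimum somewhere contribute to roots; other lines are dominated. Here the surviving (envelope) indices are i = 2, i = 1, i = 0.
Intersections between consecutive envelope lines give the roots: for adjacent envelope indices i < j the intersection is x = (a_i − a_j) / (j − i). Reading off the sorted break points: {-6, 6}.
Verification: at each break x_0, at least two indices attain the minimum of min_i(a_i + i · x_0).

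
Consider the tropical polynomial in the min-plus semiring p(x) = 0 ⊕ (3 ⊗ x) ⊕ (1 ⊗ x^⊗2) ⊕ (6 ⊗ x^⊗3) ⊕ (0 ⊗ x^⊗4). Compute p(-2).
p(-2) = -8

A tropical monomial a ⊗ x^⊗i evaluates to a + i · x. Evaluating each term at x = -2:
  Term 0 contributes 0 + 0 · -2 = 0
  Term 1 contributes 3 + 1 · -2 = 1
  Term 2 contributes 1 + 2 · -2 = -3
  Term 3 contributes 6 + 3 · -2 = 0
  Term 4 contributes 0 + 4 · -2 = -8
p(-2) = ⊕ of these = min[0, 1, -3, 0, -8] = -8.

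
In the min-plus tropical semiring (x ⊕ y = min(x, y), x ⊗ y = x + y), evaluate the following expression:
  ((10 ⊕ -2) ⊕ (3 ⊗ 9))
((10 ⊕ -2) ⊕ (3 ⊗ 9)) = -2

Expand innermost to outermost. Recall ⊕ takes the minimum of its arguments and ⊗ takes their sum. Working out the expression ((10 ⊕ -2) ⊕ (3 ⊗ 9)) gives -2.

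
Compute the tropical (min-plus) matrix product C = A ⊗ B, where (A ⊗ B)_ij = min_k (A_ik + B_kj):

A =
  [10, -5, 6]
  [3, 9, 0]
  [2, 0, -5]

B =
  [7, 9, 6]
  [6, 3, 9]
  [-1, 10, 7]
A ⊗ B =
  [1, -2, 4]
  [-1, 10, 7]
  [-6, 3, 2]

Apply the min-plus product entry-by-entry:
  C[0][0] = min over k of (A[0][0] + B[0][0] = 10 + 7 = 17, A[0][1] + B[1][0] = -5 + 6 = 1, A[0][2] + B[2][0] = 6 + -1 = 5) = 1 (attained at k = 1)
  C[0][1] = min over k of (A[0][0] + B[0][1] = 10 + 9 = 19, A[0][1] + B[1][1] = -5 + 3 = -2, A[0][2] + B[2][1] = 6 + 10 = 16) = -2 (attained at k = 1)
  C[0][2] = min over k of (A[0][0] + B[0][2] = 10 + 6 = 16, A[0][1] + B[1][2] = -5 + 9 = 4, A[0][2] + B[2][2] = 6 + 7 = 13) = 4 (attained at k = 1)
  C[1][0] = min over k of (A[1][0] + B[0][0] = 3 + 7 = 10, A[1][1] + B[1][0] = 9 + 6 = 15, A[1][2] + B[2][0] = 0 + -1 = -1) = -1 (attained at k = 2)
  C[1][1] = min over k of (A[1][0] + B[0][1] = 3 + 9 = 12, A[1][1] + B[1][1] = 9 + 3 = 12, A[1][2] + B[2][1] = 0 + 10 = 10) = 10 (attained at k = 2)
  C[1][2] = min over k of (A[1][0] + B[0][2] = 3 + 6 = 9, A[1][1] + B[1][2] = 9 + 9 = 18, A[1][2] + B[2][2] = 0 + 7 = 7) = 7 (attained at k = 2)
  C[2][0] = min over k of (A[2][0] + B[0][0] = 2 + 7 = 9, A[2][1] + B[1][0] = 0 + 6 = 6, A[2][2] + B[2][0] = -5 + -1 = -6) = -6 (attained at k = 2)
  C[2][1] = min over k of (A[2][0] + B[0][1] = 2 + 9 = 11, A[2][1] + B[1][1] = 0 + 3 = 3, A[2][2] + B[2][1] = -5 + 10 = 5) = 3 (attained at k = 1)
  C[2][2] = min over k of (A[2][0] + B[0][2] = 2 + 6 = 8, A[2][1] + B[1][2] = 0 + 9 = 9, A[2][2] + B[2][2] = -5 + 7 = 2) = 2 (attained at k = 2)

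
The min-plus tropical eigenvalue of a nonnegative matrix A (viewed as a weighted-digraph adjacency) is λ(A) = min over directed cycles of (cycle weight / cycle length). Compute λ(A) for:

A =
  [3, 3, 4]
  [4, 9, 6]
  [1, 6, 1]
λ(A) = 1

Enumerate directed cycles and compute their means (weight / length). Sample:
  cycle 0 → 0: weight = 3, length = 1, mean = 3/1 ≈ 3.000
  cycle 1 → 1: weight = 9, length = 1, mean = 9/1 ≈ 9.000
  cycle 2 → 2: weight = 1, length = 1, mean = 1/1 ≈ 1.000
  cycle 0 → 1 → 0: weight = 7, length = 2, mean = 7/2 ≈ 3.500
  cycle 0 → 2 → 0: weight = 5, length = 2, mean = 5/2 ≈ 2.500
  cycle 1 → 0 → 1: weight = 7, length = 2, mean = 7/2 ≈ 3.500
Minimum mean = 1.000, attained e.g. along the cycle 2 → 2 with weight 1 and length 1. So λ(A) = 1/1 = 1.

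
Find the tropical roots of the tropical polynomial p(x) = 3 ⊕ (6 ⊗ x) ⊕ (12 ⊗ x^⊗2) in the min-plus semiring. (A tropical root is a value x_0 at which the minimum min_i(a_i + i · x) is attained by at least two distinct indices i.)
Roots: {-6, -3}

Each tropical root is a break point of the lower envelope of the lines y = a_i + i · x (there are 3 lines, with slopes 0, 1, ..., 2). Only the lines that attain the minimum somewhere contribute to roots; other lines are dominated. Here the surviving (envelope) indices are i = 2, i = 1, i = 0.
Intersections between consecutive envelope lines give the roots: for adjacent envelope indices i < j the intersection is x = (a_i − a_j) / (j − i). Reading off the sorted break points: {-6, -3}.
Verification: at each break x_0, at least two indices attain the minimum of min_i(a_i + i · x_0).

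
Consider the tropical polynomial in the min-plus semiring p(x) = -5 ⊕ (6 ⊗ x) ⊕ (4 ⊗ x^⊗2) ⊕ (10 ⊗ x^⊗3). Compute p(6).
p(6) = -5

A tropical monomial a ⊗ x^⊗i evaluates to a + i · x. Evaluating each term at x = 6:
  Term 0 contributes -5 + 0 · 6 = -5
  Term 1 contributes 6 + 1 · 6 = 12
  Term 2 contributes 4 + 2 · 6 = 16
  Term 3 contributes 10 + 3 · 6 = 28
p(6) = ⊕ of these = min[-5, 12, 16, 28] = -5.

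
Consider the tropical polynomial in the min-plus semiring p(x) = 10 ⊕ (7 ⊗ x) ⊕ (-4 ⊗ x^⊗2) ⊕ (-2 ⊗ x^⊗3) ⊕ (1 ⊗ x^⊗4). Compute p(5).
p(5) = 6

A tropical monomial a ⊗ x^⊗i evaluates to a + i · x. Evaluating each term at x = 5:
  Term 0 contributes 10 + 0 · 5 = 10
  Term 1 contributes 7 + 1 · 5 = 12
  Term 2 contributes -4 + 2 · 5 = 6
  Term 3 contributes -2 + 3 · 5 = 13
  Term 4 contributes 1 + 4 · 5 = 21
p(5) = ⊕ of these = min[10, 12, 6, 13, 21] = 6.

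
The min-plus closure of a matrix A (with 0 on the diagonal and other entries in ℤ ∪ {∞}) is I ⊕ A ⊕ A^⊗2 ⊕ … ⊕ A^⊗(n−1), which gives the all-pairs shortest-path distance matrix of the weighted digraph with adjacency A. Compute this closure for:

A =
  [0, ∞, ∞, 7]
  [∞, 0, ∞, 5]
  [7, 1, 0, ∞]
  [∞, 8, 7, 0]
Closure =
  [0, 15, 14, 7]
  [19, 0, 12, 5]
  [7, 1, 0, 6]
  [14, 8, 7, 0]

This is the Floyd-Warshall all-pairs shortest-path computation. For each intermediate vertex k = 0, 1, …, 3, update dist[i][j] ← min(dist[i][j], dist[i][k] + dist[k][j]). The final matrix gives, for each (i, j), the minimum total weight of any directed path from i to j (possibly empty when i = j).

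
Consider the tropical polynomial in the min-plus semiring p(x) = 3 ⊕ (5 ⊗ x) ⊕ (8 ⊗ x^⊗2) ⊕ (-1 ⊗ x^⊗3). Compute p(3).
p(3) = 3

A tropical monomial a ⊗ x^⊗i evaluates to a + i · x. Evaluating each term at x = 3:
  Term 0 contributes 3 + 0 · 3 = 3
  Term 1 contributes 5 + 1 · 3 = 8
  Term 2 contributes 8 + 2 · 3 = 14
  Term 3 contributes -1 + 3 · 3 = 8
p(3) = ⊕ of these = min[3, 8, 14, 8] = 3.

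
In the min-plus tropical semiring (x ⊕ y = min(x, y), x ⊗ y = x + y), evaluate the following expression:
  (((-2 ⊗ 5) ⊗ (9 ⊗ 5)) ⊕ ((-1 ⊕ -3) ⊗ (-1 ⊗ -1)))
(((-2 ⊗ 5) ⊗ (9 ⊗ 5)) ⊕ ((-1 ⊕ -3) ⊗ (-1 ⊗ -1))) = -5

Expand innermost to outermost. Recall ⊕ takes the minimum of its arguments and ⊗ takes their sum. Working out the expression (((-2 ⊗ 5) ⊗ (9 ⊗ 5)) ⊕ ((-1 ⊕ -3) ⊗ (-1 ⊗ -1))) gives -5.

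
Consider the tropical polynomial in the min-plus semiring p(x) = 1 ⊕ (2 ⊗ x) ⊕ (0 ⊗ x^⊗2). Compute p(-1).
p(-1) = -2

A tropical monomial a ⊗ x^⊗i evaluates to a + i · x. Evaluating each term at x = -1:
  Term 0 contributes 1 + 0 · -1 = 1
  Term 1 contributes 2 + 1 · -1 = 1
  Term 2 contributes 0 + 2 · -1 = -2
p(-1) = ⊕ of these = min[1, 1, -2] = -2.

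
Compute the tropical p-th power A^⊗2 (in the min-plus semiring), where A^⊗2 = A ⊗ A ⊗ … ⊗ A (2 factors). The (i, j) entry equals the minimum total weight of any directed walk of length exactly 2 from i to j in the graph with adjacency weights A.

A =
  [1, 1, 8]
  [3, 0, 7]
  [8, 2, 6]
A^⊗2 =
  [2, 1, 8]
  [3, 0, 7]
  [5, 2, 9]

Each entry (A^⊗2)_ij equals the minimum over all length-2 walks i = v_0 → v_1 → … → v_2 = j of Σ_t A[v_t][v_{t+1}]. For example, for (i, j) = (0, 2) we minimise over 3 possible intermediate vertex sequences; the minimum is 8, attained along the walk 0 → 1 → 2.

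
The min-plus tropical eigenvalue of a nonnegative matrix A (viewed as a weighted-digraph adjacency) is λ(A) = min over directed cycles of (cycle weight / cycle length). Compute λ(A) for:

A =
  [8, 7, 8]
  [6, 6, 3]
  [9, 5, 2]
λ(A) = 2

Enumerate directed cycles and compute their means (weight / length). Sample:
  cycle 0 → 0: weight = 8, length = 1, mean = 8/1 ≈ 8.000
  cycle 1 → 1: weight = 6, length = 1, mean = 6/1 ≈ 6.000
  cycle 2 → 2: weight = 2, length = 1, mean = 2/1 ≈ 2.000
  cycle 0 → 1 → 0: weight = 13, length = 2, mean = 13/2 ≈ 6.500
  cycle 0 → 2 → 0: weight = 17, length = 2, mean = 17/2 ≈ 8.500
  cycle 1 → 0 → 1: weight = 13, length = 2, mean = 13/2 ≈ 6.500
Minimum mean = 2.000, attained e.g. along the cycle 2 → 2 with weight 2 and length 1. So λ(A) = 2/1 = 2.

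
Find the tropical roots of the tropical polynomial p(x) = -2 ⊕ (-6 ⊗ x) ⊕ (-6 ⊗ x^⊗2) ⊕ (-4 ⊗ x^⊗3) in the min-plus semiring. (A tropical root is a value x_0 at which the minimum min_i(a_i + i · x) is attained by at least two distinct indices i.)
Roots: {-2, 0, 4}

Each tropical root is a break point of the lower envelope of the lines y = a_i + i · x (there are 4 lines, with slopes 0, 1, ..., 3). Only the lines that attain the minimum somewhere contribute to roots; other lines are dominated. Here the surviving (envelope) indices are i = 3, i = 2, i = 1, i = 0.
Intersections between consecutive envelope lines give the roots: for adjacent envelope indices i < j the intersection is x = (a_i − a_j) / (j − i). Reading off the sorted break points: {-2, 0, 4}.
Verification: at each break x_0, at least two indices attain the minimum of min_i(a_i + i · x_0).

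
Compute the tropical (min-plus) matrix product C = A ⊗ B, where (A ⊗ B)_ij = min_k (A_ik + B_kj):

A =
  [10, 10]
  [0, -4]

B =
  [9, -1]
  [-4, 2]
A ⊗ B =
  [6, 9]
  [-8, -2]

Apply the min-plus product entry-by-entry:
  C[0][0] = min over k of (A[0][0] + B[0][0] = 10 + 9 = 19, A[0][1] + B[1][0] = 10 + -4 = 6) = 6 (attained at k = 1)
  C[0][1] = min over k of (A[0][0] + B[0][1] = 10 + -1 = 9, A[0][1] + B[1][1] = 10 + 2 = 12) = 9 (attained at k = 0)
  C[1][0] = min over k of (A[1][0] + B[0][0] = 0 + 9 = 9, A[1][1] + B[1][0] = -4 + -4 = -8) = -8 (attained at k = 1)
  C[1][1] = min over k of (A[1][0] + B[0][1] = 0 + -1 = -1, A[1][1] + B[1][1] = -4 + 2 = -2) = -2 (attained at k = 1)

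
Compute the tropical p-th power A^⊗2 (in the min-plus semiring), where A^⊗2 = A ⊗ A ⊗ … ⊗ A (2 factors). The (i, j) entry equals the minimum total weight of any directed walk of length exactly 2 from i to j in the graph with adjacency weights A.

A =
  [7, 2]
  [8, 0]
A^⊗2 =
  [10, 2]
  [8, 0]

Each entry (A^⊗2)_ij equals the minimum over all length-2 walks i = v_0 → v_1 → … → v_2 = j of Σ_t A[v_t][v_{t+1}]. For example, for (i, j) = (0, 1) we minimise over 2 possible intermediate vertex sequences; the minimum is 2, attained along the walk 0 → 1 → 1.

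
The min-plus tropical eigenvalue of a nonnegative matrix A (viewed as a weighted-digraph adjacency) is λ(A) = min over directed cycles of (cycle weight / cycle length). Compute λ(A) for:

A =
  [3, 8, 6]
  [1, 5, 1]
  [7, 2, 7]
λ(A) = 3/2

Enumerate directed cycles and compute their means (weight / length). Sample:
  cycle 0 → 0: weight = 3, length = 1, mean = 3/1 ≈ 3.000
  cycle 1 → 1: weight = 5, length = 1, mean = 5/1 ≈ 5.000
  cycle 2 → 2: weight = 7, length = 1, mean = 7/1 ≈ 7.000
  cycle 0 → 1 → 0: weight = 9, length = 2, mean = 9/2 ≈ 4.500
  cycle 0 → 2 → 0: weight = 13, length = 2, mean = 13/2 ≈ 6.500
  cycle 1 → 0 → 1: weight = 9, length = 2, mean = 9/2 ≈ 4.500
Minimum mean = 1.500, attained e.g. along the cycle 1 → 2 → 1 with weight 3 and length 2. So λ(A) = 3/2 = 3/2.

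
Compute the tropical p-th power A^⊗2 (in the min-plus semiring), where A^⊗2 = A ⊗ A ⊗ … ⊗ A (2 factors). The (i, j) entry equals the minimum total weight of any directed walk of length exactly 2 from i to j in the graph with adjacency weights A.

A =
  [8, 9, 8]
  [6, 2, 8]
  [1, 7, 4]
A^⊗2 =
  [9, 11, 12]
  [8, 4, 10]
  [5, 9, 8]

Each entry (A^⊗2)_ij equals the minimum over all length-2 walks i = v_0 → v_1 → … → v_2 = j of Σ_t A[v_t][v_{t+1}]. For example, for (i, j) = (0, 2) we minimise over 3 possible intermediate vertex sequences; the minimum is 12, attained along the walk 0 → 2 → 2.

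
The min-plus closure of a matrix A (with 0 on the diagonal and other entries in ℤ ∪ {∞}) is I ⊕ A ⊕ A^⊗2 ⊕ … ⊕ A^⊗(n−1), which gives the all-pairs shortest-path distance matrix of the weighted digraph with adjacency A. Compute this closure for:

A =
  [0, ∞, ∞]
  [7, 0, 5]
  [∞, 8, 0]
Closure =
  [0, ∞, ∞]
  [7, 0, 5]
  [15, 8, 0]

This is the Floyd-Warshall all-pairs shortest-path computation. For each intermediate vertex k = 0, 1, …, 2, update dist[i][j] ← min(dist[i][j], dist[i][k] + dist[k][j]). The final matrix gives, for each (i, j), the minimum total weight of any directed path from i to j (possibly empty when i = j).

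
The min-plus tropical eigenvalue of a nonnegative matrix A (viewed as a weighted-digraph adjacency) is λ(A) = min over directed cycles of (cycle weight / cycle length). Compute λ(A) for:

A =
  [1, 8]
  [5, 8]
λ(A) = 1

Enumerate directed cycles and compute their means (weight / length). Sample:
  cycle 0 → 0: weight = 1, length = 1, mean = 1/1 ≈ 1.000
  cycle 1 → 1: weight = 8, length = 1, mean = 8/1 ≈ 8.000
  cycle 0 → 1 → 0: weight = 13, length = 2, mean = 13/2 ≈ 6.500
  cycle 1 → 0 → 1: weight = 13, length = 2, mean = 13/2 ≈ 6.500
Minimum mean = 1.000, attained e.g. along the cycle 0 → 0 with weight 1 and length 1. So λ(A) = 1/1 = 1.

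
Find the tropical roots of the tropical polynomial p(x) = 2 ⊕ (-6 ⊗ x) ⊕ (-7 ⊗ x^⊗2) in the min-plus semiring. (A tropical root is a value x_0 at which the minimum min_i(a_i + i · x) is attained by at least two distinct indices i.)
Roots: {1, 8}

Each tropical root is a break point of the lower envelope of the lines y = a_i + i · x (there are 3 lines, with slopes 0, 1, ..., 2). Only the lines that attain the minimum somewhere contribute to roots; other lines are dominated. Here the surviving (envelope) indices are i = 2, i = 1, i = 0.
Intersections between consecutive envelope lines give the roots: for adjacent envelope indices i < j the intersection is x = (a_i − a_j) / (j − i). Reading off the sorted break points: {1, 8}.
Verification: at each break x_0, at least two indices attain the minimum of min_i(a_i + i · x_0).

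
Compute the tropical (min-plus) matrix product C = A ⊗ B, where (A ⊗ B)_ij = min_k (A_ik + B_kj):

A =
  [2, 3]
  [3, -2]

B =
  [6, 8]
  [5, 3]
A ⊗ B =
  [8, 6]
  [3, 1]

Apply the min-plus product entry-by-entry:
  C[0][0] = min over k of (A[0][0] + B[0][0] = 2 + 6 = 8, A[0][1] + B[1][0] = 3 + 5 = 8) = 8 (attained at k = 0)
  C[0][1] = min over k of (A[0][0] + B[0][1] = 2 + 8 = 10, A[0][1] + B[1][1] = 3 + 3 = 6) = 6 (attained at k = 1)
  C[1][0] = min over k of (A[1][0] + B[0][0] = 3 + 6 = 9, A[1][1] + B[1][0] = -2 + 5 = 3) = 3 (attained at k = 1)
  C[1][1] = min over k of (A[1][0] + B[0][1] = 3 + 8 = 11, A[1][1] + B[1][1] = -2 + 3 = 1) = 1 (attained at k = 1)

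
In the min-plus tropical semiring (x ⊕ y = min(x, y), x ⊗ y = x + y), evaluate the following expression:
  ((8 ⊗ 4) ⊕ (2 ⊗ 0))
((8 ⊗ 4) ⊕ (2 ⊗ 0)) = 2

Expand innermost to outermost. Recall ⊕ takes the minimum of its arguments and ⊗ takes their sum. Working out the expression ((8 ⊗ 4) ⊕ (2 ⊗ 0)) gives 2.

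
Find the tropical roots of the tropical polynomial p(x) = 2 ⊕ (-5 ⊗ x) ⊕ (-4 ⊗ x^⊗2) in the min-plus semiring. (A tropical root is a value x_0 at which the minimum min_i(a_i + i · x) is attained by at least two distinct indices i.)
Roots: {-1, 7}

Each tropical root is a break point of the lower envelope of the lines y = a_i + i · x (there are 3 lines, with slopes 0, 1, ..., 2). Only the lines that attain the minimum somewhere contribute to roots; other lines are dominated. Here the surviving (envelope) indices are i = 2, i = 1, i = 0.
Intersections between consecutive envelope lines give the roots: for adjacent envelope indices i < j the intersection is x = (a_i − a_j) / (j − i). Reading off the sorted break points: {-1, 7}.
Verification: at each break x_0, at least two indices attain the minimum of min_i(a_i + i · x_0).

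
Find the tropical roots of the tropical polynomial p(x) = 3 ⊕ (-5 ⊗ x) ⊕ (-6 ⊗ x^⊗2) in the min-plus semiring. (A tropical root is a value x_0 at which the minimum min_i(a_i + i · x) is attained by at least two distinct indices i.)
Roots: {1, 8}

Each tropical root is a break point of the lower envelope of the lines y = a_i + i · x (there are 3 lines, with slopes 0, 1, ..., 2). Only the lines that attain the minimum somewhere contribute to roots; other lines are dominated. Here the surviving (envelope) indices are i = 2, i = 1, i = 0.
Intersections between consecutive envelope lines give the roots: for adjacent envelope indices i < j the intersection is x = (a_i − a_j) / (j − i). Reading off the sorted break points: {1, 8}.
Verification: at each break x_0, at least two indices attain the minimum of min_i(a_i + i · x_0).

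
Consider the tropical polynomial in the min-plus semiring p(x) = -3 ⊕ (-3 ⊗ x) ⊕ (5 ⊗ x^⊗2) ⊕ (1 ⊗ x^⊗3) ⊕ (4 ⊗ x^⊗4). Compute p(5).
p(5) = -3

A tropical monomial a ⊗ x^⊗i evaluates to a + i · x. Evaluating each term at x = 5:
  Term 0 contributes -3 + 0 · 5 = -3
  Term 1 contributes -3 + 1 · 5 = 2
  Term 2 contributes 5 + 2 · 5 = 15
  Term 3 contributes 1 + 3 · 5 = 16
  Term 4 contributes 4 + 4 · 5 = 24
p(5) = ⊕ of these = min[-3, 2, 15, 16, 24] = -3.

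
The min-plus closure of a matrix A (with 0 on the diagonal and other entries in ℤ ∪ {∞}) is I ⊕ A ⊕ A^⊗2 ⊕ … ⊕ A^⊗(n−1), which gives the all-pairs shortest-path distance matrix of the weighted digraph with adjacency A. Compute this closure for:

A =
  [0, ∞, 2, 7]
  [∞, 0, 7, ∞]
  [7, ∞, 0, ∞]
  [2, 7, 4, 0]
Closure =
  [0, 14, 2, 7]
  [14, 0, 7, 21]
  [7, 21, 0, 14]
  [2, 7, 4, 0]

This is the Floyd-Warshall all-pairs shortest-path computation. For each intermediate vertex k = 0, 1, …, 3, update dist[i][j] ← min(dist[i][j], dist[i][k] + dist[k][j]). The final matrix gives, for each (i, j), the minimum total weight of any directed path from i to j (possibly empty when i = j).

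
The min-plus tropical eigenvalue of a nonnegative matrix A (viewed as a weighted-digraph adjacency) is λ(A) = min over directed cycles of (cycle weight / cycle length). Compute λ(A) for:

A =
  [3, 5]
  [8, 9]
λ(A) = 3

Enumerate directed cycles and compute their means (weight / length). Sample:
  cycle 0 → 0: weight = 3, length = 1, mean = 3/1 ≈ 3.000
  cycle 1 → 1: weight = 9, length = 1, mean = 9/1 ≈ 9.000
  cycle 0 → 1 → 0: weight = 13, length = 2, mean = 13/2 ≈ 6.500
  cycle 1 → 0 → 1: weight = 13, length = 2, mean = 13/2 ≈ 6.500
Minimum mean = 3.000, attained e.g. along the cycle 0 → 0 with weight 3 and length 1. So λ(A) = 3/1 = 3.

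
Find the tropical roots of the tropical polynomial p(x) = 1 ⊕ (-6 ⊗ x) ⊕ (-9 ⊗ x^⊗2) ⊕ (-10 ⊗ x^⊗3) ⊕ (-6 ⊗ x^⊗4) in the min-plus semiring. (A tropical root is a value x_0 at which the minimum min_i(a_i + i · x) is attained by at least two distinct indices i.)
Roots: {-4, 1, 3, 7}

Each tropical root is a break point of the lower envelope of the lines y = a_i + i · x (there are 5 lines, with slopes 0, 1, ..., 4). Only the lines that attain the minimum somewhere contribute to roots; other lines are dominated. Here the surviving (envelope) indices are i = 4, i = 3, i = 2, i = 1, i = 0.
Intersections between consecutive envelope lines give the roots: for adjacent envelope indices i < j the intersection is x = (a_i − a_j) / (j − i). Reading off the sorted break points: {-4, 1, 3, 7}.
Verification: at each break x_0, at least two indices attain the minimum of min_i(a_i + i · x_0).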